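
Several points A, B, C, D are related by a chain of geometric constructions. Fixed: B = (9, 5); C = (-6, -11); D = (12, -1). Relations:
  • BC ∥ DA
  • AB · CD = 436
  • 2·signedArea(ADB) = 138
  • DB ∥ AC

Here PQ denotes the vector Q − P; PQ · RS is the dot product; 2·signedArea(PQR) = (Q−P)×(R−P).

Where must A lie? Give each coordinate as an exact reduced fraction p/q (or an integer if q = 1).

1. A_x = -3  [DB ∥ AC ∩ BC ∥ DA]
2. A_y = -17  [DB ∥ AC ∩ BC ∥ DA]
   → A = (-3, -17)

A = (-3, -17)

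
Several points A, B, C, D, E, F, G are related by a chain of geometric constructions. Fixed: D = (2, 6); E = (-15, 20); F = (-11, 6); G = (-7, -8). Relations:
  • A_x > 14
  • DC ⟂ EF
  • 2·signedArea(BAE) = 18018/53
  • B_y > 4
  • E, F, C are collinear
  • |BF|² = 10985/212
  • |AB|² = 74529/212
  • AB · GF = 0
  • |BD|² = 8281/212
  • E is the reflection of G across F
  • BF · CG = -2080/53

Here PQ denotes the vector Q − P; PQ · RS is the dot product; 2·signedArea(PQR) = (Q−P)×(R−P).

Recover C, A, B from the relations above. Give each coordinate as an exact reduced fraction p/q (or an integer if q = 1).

1. C_x = -531/53  [E, F, C are collinear ∩ DC ⟂ EF]
2. C_y = 136/53  [E, F, C are collinear ∩ DC ⟂ EF]
   → C = (-531/53, 136/53)
3. B_x = -425/106  [line -160/53·x + 560/53·y + -3040/53 = 0 ∩ |BF|² = 10985/212]
4. B_y = 227/53  [line -160/53·x + 560/53·y + -3040/53 = 0 ∩ |BF|² = 10985/212]
   → B = (-425/106, 227/53)
5. A_x = 743/53  [AB · GF = 0 ∩ 2·signedArea(BAE) = 18018/53]
6. A_y = 500/53  [AB · GF = 0 ∩ 2·signedArea(BAE) = 18018/53]
   → A = (743/53, 500/53)

A = (743/53, 500/53)
B = (-425/106, 227/53)
C = (-531/53, 136/53)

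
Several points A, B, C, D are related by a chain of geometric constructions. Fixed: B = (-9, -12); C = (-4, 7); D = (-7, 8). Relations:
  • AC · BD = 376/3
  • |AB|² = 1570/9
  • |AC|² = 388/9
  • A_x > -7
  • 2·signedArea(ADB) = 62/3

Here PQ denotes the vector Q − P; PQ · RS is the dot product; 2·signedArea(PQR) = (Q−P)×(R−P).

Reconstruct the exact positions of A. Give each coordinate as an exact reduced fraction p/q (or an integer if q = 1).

1. A_x = -20/3  [2·signedArea(ADB) = 62/3 ∩ AC · BD = 376/3]
2. A_y = 1  [2·signedArea(ADB) = 62/3 ∩ AC · BD = 376/3]
   → A = (-20/3, 1)

A = (-20/3, 1)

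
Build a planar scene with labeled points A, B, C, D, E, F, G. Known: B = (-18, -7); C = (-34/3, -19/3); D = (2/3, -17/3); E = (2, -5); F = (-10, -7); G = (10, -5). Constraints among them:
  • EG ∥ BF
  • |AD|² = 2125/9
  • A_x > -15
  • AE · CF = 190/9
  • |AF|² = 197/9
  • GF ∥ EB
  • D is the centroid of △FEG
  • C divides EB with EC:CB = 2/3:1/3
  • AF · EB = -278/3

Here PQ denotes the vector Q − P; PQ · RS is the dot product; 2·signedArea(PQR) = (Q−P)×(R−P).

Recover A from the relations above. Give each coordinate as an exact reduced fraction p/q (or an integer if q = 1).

A = (-44/3, -20/3)

1. A_x = -44/3  [AE · CF = 190/9 ∩ AF · EB = -278/3]
2. A_y = -20/3  [AE · CF = 190/9 ∩ AF · EB = -278/3]
   → A = (-44/3, -20/3)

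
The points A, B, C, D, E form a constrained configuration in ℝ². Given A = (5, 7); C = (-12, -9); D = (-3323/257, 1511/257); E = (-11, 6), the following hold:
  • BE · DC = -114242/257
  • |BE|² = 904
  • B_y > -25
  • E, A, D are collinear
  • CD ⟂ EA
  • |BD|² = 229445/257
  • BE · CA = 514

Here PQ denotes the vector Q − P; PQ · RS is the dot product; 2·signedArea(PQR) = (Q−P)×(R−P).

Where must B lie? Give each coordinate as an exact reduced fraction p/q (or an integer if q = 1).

B = (-13, -24)

1. B_x = -13  [BE · CA = 514 ∩ BE · DC = -114242/257]
2. B_y = -24  [BE · CA = 514 ∩ BE · DC = -114242/257]
   → B = (-13, -24)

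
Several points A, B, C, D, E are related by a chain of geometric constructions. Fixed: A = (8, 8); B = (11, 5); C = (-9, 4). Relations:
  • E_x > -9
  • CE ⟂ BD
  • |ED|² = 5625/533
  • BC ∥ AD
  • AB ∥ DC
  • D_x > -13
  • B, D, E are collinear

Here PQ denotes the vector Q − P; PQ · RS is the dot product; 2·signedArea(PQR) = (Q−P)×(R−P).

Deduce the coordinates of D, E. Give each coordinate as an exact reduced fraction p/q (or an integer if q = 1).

D = (-12, 7)
E = (-4671/533, 3581/533)

1. D_x = -12  [AB ∥ DC ∩ BC ∥ AD]
2. D_y = 7  [AB ∥ DC ∩ BC ∥ AD]
   → D = (-12, 7)
3. E_x = -4671/533  [B, D, E are collinear ∩ CE ⟂ BD]
4. E_y = 3581/533  [B, D, E are collinear ∩ CE ⟂ BD]
   → E = (-4671/533, 3581/533)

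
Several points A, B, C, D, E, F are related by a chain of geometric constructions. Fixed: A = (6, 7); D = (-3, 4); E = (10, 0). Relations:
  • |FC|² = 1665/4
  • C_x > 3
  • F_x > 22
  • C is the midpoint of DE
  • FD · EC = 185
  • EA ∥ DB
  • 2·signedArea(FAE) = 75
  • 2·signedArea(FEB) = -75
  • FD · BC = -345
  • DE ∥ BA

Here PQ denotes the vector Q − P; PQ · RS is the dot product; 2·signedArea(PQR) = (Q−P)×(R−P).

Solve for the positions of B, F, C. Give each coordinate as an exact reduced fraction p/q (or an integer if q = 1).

B = (-7, 11)
C = (7/2, 2)
F = (23, -4)

1. B_x = -7  [DE ∥ BA ∩ EA ∥ DB]
2. B_y = 11  [DE ∥ BA ∩ EA ∥ DB]
   → B = (-7, 11)
3. F_x = 23  [2·signedArea(FAE) = 75 ∩ 2·signedArea(FEB) = -75]
4. F_y = -4  [2·signedArea(FAE) = 75 ∩ 2·signedArea(FEB) = -75]
   → F = (23, -4)
5. C_x = 7/2  [C is the midpoint of DE]
6. C_y = 2  [C is the midpoint of DE]
   → C = (7/2, 2)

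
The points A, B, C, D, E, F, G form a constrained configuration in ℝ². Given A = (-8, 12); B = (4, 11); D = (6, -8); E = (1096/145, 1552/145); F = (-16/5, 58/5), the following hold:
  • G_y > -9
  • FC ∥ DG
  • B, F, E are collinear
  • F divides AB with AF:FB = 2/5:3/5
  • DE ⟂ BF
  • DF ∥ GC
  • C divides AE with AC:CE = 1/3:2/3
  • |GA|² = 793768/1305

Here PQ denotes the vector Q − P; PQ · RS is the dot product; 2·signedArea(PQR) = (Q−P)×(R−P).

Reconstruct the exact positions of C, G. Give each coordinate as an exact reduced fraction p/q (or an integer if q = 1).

1. C_x = -408/145  [C divides AE with AC:CE = 1/3:2/3]
2. C_y = 5032/435  [C divides AE with AC:CE = 1/3:2/3]
   → C = (-408/145, 5032/435)
3. G_x = 926/145  [DF ∥ GC ∩ FC ∥ DG]
4. G_y = -3494/435  [DF ∥ GC ∩ FC ∥ DG]
   → G = (926/145, -3494/435)

C = (-408/145, 5032/435)
G = (926/145, -3494/435)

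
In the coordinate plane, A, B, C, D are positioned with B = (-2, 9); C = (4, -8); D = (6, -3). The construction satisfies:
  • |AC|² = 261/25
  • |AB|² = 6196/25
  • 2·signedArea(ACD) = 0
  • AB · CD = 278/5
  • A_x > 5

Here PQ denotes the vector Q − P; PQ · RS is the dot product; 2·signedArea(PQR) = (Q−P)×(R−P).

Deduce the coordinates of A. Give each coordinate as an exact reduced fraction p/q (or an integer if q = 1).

A = (26/5, -5)

1. A_x = 26/5  [2·signedArea(ACD) = 0 ∩ AB · CD = 278/5]
2. A_y = -5  [2·signedArea(ACD) = 0 ∩ AB · CD = 278/5]
   → A = (26/5, -5)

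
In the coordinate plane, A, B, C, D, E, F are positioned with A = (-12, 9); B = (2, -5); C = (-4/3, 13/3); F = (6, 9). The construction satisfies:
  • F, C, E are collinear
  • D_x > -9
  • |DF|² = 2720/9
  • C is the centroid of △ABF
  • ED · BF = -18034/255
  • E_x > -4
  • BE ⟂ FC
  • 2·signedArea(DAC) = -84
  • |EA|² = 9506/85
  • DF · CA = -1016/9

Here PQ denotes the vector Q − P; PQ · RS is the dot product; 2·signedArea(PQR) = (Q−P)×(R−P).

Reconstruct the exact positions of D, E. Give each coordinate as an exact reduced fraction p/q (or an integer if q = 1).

1. D_x = -26/3  [DF · CA = -1016/9 ∩ 2·signedArea(DAC) = -84]
2. D_y = -1/3  [DF · CA = -1016/9 ∩ 2·signedArea(DAC) = -84]
   → D = (-26/3, -1/3)
3. E_x = -271/85  [F, C, E are collinear ∩ BE ⟂ FC]
4. E_y = 268/85  [F, C, E are collinear ∩ BE ⟂ FC]
   → E = (-271/85, 268/85)

D = (-26/3, -1/3)
E = (-271/85, 268/85)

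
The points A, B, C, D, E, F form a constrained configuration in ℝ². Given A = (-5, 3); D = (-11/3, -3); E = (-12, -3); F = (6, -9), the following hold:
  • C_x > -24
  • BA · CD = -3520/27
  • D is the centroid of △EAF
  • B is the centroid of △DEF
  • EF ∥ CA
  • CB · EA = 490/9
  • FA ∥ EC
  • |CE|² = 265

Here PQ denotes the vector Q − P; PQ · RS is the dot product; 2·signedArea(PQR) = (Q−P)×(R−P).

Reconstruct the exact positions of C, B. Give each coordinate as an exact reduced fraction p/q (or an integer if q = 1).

1. C_x = -23  [EF ∥ CA ∩ FA ∥ EC]
2. C_y = 9  [EF ∥ CA ∩ FA ∥ EC]
   → C = (-23, 9)
3. B_x = -29/9  [B is the centroid of △DEF]
4. B_y = -5  [B is the centroid of △DEF]
   → B = (-29/9, -5)

B = (-29/9, -5)
C = (-23, 9)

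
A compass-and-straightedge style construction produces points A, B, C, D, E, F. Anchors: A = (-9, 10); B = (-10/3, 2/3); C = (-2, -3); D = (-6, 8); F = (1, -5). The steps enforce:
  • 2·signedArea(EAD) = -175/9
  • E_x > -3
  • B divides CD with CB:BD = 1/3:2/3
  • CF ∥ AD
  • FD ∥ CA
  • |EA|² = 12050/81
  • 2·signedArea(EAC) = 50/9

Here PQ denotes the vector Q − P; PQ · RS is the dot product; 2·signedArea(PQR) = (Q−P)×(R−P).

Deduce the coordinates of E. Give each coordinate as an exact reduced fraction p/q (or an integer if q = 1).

E = (-26/9, -5/9)

1. E_x = -26/9  [2·signedArea(EAD) = -175/9 ∩ 2·signedArea(EAC) = 50/9]
2. E_y = -5/9  [2·signedArea(EAD) = -175/9 ∩ 2·signedArea(EAC) = 50/9]
   → E = (-26/9, -5/9)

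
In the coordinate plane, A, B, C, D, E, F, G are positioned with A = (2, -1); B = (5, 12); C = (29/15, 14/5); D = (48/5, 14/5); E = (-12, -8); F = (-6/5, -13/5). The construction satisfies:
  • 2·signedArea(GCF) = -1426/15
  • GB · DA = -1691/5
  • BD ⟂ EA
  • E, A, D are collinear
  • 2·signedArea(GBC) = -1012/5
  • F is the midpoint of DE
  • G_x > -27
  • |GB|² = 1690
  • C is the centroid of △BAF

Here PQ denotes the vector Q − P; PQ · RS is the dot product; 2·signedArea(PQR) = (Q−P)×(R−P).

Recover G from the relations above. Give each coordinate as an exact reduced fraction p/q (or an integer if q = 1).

G = (-26, -15)

1. G_x = -26  [2·signedArea(GCF) = -1426/15 ∩ GB · DA = -1691/5]
2. G_y = -15  [2·signedArea(GCF) = -1426/15 ∩ GB · DA = -1691/5]
   → G = (-26, -15)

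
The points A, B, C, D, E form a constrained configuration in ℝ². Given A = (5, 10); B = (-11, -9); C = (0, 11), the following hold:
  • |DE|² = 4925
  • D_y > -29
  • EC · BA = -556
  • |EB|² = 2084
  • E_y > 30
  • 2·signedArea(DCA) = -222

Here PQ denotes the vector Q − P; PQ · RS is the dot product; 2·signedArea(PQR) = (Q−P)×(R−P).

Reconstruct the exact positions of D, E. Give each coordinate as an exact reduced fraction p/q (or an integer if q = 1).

1. E_x = 11  [line -16·x + -19·y + 765 = 0 ∩ |EB|² = 2084]
2. E_y = 31  [line -16·x + -19·y + 765 = 0 ∩ |EB|² = 2084]
   → E = (11, 31)
3. D_x = -27  [line 1·x + 5·y + 167 = 0 ∩ |DE|² = 4925]
4. D_y = -28  [line 1·x + 5·y + 167 = 0 ∩ |DE|² = 4925]
   → D = (-27, -28)

D = (-27, -28)
E = (11, 31)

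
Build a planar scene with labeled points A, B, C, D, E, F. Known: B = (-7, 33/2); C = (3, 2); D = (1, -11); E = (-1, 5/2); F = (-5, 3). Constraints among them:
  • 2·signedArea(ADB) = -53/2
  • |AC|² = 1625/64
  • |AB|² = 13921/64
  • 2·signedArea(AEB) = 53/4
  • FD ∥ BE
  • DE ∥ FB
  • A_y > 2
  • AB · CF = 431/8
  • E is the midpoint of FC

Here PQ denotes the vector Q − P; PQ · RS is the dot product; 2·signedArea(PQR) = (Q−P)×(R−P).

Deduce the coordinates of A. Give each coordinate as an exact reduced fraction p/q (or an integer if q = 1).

1. A_x = -2  [2·signedArea(AEB) = 53/4 ∩ AB · CF = 431/8]
2. A_y = 21/8  [2·signedArea(AEB) = 53/4 ∩ AB · CF = 431/8]
   → A = (-2, 21/8)

A = (-2, 21/8)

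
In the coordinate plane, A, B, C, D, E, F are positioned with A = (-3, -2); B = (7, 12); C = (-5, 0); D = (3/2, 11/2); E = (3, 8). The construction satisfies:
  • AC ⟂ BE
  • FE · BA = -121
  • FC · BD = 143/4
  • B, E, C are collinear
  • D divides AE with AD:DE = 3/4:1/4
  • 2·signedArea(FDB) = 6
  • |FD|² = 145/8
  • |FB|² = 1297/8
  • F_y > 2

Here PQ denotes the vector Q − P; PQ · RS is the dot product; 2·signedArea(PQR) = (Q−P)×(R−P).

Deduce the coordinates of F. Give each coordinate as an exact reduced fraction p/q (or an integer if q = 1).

1. F_x = -7/4  [2·signedArea(FDB) = 6 ∩ FE · BA = -121]
2. F_y = 11/4  [2·signedArea(FDB) = 6 ∩ FE · BA = -121]
   → F = (-7/4, 11/4)

F = (-7/4, 11/4)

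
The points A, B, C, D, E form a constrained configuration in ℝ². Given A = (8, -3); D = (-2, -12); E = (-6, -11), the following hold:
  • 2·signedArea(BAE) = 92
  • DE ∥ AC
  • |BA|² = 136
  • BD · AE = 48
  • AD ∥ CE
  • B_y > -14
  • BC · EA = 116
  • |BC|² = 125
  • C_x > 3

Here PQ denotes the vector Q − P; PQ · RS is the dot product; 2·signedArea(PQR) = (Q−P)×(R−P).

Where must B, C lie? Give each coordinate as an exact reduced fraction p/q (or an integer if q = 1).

1. B_x = 2  [BD · AE = 48 ∩ 2·signedArea(BAE) = 92]
2. B_y = -13  [BD · AE = 48 ∩ 2·signedArea(BAE) = 92]
   → B = (2, -13)
3. C_x = 4  [AD ∥ CE ∩ DE ∥ AC]
4. C_y = -2  [AD ∥ CE ∩ DE ∥ AC]
   → C = (4, -2)

B = (2, -13)
C = (4, -2)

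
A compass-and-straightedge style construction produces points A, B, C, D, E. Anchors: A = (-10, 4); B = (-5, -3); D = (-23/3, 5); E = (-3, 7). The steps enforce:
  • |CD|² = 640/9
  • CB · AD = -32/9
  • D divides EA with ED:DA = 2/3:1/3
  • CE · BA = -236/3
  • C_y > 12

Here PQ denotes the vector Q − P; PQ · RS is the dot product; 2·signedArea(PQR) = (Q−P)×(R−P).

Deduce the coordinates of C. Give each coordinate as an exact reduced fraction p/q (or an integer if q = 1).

1. C_x = -31/3  [CE · BA = -236/3 ∩ CB · AD = -32/9]
2. C_y = 13  [CE · BA = -236/3 ∩ CB · AD = -32/9]
   → C = (-31/3, 13)

C = (-31/3, 13)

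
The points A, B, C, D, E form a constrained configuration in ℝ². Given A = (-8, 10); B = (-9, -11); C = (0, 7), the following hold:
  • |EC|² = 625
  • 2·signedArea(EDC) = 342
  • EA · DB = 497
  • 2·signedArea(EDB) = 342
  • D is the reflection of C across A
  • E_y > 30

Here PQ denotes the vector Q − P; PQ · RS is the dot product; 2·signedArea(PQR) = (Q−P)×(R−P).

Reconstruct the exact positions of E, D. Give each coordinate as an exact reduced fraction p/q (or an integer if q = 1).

1. D_x = -16  [D is the reflection of C across A]
2. D_y = 13  [D is the reflection of C across A]
   → D = (-16, 13)
3. E_x = -7  [2·signedArea(EDB) = 342 ∩ 2·signedArea(EDC) = 342]
4. E_y = 31  [2·signedArea(EDB) = 342 ∩ 2·signedArea(EDC) = 342]
   → E = (-7, 31)

D = (-16, 13)
E = (-7, 31)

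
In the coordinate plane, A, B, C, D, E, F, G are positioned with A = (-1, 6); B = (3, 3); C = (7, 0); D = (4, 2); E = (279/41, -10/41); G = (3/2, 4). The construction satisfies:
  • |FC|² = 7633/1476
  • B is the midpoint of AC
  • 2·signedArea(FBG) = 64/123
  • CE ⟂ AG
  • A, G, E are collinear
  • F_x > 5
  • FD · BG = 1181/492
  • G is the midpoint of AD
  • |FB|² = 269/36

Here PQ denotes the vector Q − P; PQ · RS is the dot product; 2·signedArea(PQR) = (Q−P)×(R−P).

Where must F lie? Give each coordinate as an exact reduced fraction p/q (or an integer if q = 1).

1. F_x = 1255/246  [2·signedArea(FBG) = 64/123 ∩ FD · BG = 1181/492]
2. F_y = 154/123  [2·signedArea(FBG) = 64/123 ∩ FD · BG = 1181/492]
   → F = (1255/246, 154/123)

F = (1255/246, 154/123)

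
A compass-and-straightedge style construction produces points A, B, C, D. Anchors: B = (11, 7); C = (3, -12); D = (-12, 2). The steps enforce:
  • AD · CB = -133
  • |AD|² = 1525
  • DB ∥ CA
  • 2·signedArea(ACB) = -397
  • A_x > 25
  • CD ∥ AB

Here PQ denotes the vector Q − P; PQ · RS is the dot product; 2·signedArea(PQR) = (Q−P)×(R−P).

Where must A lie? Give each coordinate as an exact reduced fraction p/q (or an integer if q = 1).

A = (26, -7)

1. A_x = 26  [CD ∥ AB ∩ DB ∥ CA]
2. A_y = -7  [CD ∥ AB ∩ DB ∥ CA]
   → A = (26, -7)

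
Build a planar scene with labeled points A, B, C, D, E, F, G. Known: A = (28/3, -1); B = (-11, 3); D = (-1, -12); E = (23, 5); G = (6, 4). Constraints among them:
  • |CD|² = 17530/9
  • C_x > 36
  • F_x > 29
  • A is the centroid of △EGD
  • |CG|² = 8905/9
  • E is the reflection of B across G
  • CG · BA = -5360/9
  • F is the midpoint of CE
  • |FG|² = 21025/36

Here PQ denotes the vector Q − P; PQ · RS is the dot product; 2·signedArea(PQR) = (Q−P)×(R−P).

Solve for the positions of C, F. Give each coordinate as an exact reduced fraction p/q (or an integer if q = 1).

1. C_x = 110/3  [line -61/3·x + 4·y + 6314/9 = 0 ∩ |CG|² = 8905/9]
2. C_y = 11  [line -61/3·x + 4·y + 6314/9 = 0 ∩ |CG|² = 8905/9]
   → C = (110/3, 11)
3. F_x = 179/6  [F is the midpoint of CE]
4. F_y = 8  [F is the midpoint of CE]
   → F = (179/6, 8)

C = (110/3, 11)
F = (179/6, 8)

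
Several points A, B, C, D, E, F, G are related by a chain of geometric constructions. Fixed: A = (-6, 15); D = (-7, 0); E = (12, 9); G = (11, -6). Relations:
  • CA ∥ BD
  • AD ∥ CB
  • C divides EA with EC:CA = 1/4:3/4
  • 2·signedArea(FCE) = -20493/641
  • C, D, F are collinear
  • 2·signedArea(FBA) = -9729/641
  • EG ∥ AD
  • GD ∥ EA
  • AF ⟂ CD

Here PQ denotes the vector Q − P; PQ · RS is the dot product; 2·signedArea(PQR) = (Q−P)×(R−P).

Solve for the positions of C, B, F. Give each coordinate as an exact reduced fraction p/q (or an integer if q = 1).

B = (13/2, -9/2)
C = (15/2, 21/2)
F = (501/641, 3612/641)

1. C_x = 15/2  [C divides EA with EC:CA = 1/4:3/4]
2. C_y = 21/2  [C divides EA with EC:CA = 1/4:3/4]
   → C = (15/2, 21/2)
3. B_x = 13/2  [CA ∥ BD ∩ AD ∥ CB]
4. B_y = -9/2  [CA ∥ BD ∩ AD ∥ CB]
   → B = (13/2, -9/2)
5. F_x = 501/641  [C, D, F are collinear ∩ AF ⟂ CD]
6. F_y = 3612/641  [C, D, F are collinear ∩ AF ⟂ CD]
   → F = (501/641, 3612/641)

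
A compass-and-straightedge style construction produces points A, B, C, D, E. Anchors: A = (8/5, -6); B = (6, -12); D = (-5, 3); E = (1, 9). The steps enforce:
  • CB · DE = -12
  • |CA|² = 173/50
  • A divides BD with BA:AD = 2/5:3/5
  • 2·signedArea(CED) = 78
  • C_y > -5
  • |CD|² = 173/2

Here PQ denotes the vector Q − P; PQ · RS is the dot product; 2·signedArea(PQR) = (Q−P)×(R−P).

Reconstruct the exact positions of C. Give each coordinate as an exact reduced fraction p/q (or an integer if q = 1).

1. C_x = 1/2  [2·signedArea(CED) = 78 ∩ CB · DE = -12]
2. C_y = -9/2  [2·signedArea(CED) = 78 ∩ CB · DE = -12]
   → C = (1/2, -9/2)

C = (1/2, -9/2)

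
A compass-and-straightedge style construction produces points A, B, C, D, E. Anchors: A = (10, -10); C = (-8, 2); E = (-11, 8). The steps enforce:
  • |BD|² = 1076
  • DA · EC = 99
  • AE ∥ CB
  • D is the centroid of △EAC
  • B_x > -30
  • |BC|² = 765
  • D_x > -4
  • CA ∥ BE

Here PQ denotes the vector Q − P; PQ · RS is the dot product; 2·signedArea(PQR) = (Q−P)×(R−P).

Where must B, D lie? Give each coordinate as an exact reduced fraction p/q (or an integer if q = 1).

B = (-29, 20)
D = (-3, 0)

1. B_x = -29  [CA ∥ BE ∩ AE ∥ CB]
2. B_y = 20  [CA ∥ BE ∩ AE ∥ CB]
   → B = (-29, 20)
3. D_x = -3  [D is the centroid of △EAC]
4. D_y = 0  [D is the centroid of △EAC]
   → D = (-3, 0)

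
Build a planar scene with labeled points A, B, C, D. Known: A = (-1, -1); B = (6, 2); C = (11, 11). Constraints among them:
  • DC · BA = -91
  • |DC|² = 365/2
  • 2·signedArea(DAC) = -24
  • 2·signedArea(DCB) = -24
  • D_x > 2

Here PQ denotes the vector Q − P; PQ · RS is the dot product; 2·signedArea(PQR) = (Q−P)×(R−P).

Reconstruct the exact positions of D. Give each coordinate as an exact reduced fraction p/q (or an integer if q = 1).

D = (5/2, 1/2)

1. D_x = 5/2  [2·signedArea(DCB) = -24 ∩ DC · BA = -91]
2. D_y = 1/2  [2·signedArea(DCB) = -24 ∩ DC · BA = -91]
   → D = (5/2, 1/2)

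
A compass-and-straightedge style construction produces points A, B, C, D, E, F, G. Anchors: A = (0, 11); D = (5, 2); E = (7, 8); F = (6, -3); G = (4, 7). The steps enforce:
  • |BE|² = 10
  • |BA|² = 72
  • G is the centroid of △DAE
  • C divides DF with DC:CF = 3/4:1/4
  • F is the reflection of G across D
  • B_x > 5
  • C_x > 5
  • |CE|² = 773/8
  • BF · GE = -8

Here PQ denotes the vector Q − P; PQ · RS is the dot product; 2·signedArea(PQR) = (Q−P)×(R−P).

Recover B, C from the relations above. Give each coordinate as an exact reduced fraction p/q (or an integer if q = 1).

B = (6, 5)
C = (23/4, -7/4)

1. B_x = 6  [line -3·x + -1·y + 23 = 0 ∩ |BA|² = 72]
2. B_y = 5  [line -3·x + -1·y + 23 = 0 ∩ |BA|² = 72]
   → B = (6, 5)
3. C_x = 23/4  [C divides DF with DC:CF = 3/4:1/4]
4. C_y = -7/4  [C divides DF with DC:CF = 3/4:1/4]
   → C = (23/4, -7/4)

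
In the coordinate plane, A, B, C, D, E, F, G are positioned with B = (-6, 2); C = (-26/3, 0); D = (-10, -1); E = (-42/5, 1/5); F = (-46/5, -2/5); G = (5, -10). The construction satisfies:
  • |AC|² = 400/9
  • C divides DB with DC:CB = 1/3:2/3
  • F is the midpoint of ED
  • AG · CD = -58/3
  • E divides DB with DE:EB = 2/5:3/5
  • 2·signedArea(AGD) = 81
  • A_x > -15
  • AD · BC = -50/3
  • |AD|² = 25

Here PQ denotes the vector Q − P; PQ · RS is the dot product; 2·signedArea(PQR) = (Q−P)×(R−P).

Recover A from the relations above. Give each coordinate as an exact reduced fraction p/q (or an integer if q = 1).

A = (-14, -4)

1. A_x = -14  [AG · CD = -58/3 ∩ 2·signedArea(AGD) = 81]
2. A_y = -4  [AG · CD = -58/3 ∩ 2·signedArea(AGD) = 81]
   → A = (-14, -4)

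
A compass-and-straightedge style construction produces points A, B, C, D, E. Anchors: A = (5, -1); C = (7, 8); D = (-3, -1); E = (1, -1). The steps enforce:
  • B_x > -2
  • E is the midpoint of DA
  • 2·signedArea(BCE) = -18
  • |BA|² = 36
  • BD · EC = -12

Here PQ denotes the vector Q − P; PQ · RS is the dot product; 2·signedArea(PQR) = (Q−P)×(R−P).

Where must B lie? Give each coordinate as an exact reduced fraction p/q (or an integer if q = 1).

1. B_x = -1  [BD · EC = -12 ∩ 2·signedArea(BCE) = -18]
2. B_y = -1  [BD · EC = -12 ∩ 2·signedArea(BCE) = -18]
   → B = (-1, -1)

B = (-1, -1)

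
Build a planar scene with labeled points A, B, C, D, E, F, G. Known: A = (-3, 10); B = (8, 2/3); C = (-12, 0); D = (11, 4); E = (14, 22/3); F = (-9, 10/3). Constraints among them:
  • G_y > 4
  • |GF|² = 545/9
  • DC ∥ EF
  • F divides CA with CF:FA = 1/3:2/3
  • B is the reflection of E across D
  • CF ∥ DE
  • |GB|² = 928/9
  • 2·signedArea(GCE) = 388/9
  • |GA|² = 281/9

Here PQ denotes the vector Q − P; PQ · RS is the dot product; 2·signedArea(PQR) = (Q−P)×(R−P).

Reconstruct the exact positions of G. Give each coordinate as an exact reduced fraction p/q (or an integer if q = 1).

G = (-4/3, 14/3)

1. G_x = -4/3  [line -22/3·x + 26·y + -1180/9 = 0 ∩ |GF|² = 545/9]
2. G_y = 14/3  [line -22/3·x + 26·y + -1180/9 = 0 ∩ |GF|² = 545/9]
   → G = (-4/3, 14/3)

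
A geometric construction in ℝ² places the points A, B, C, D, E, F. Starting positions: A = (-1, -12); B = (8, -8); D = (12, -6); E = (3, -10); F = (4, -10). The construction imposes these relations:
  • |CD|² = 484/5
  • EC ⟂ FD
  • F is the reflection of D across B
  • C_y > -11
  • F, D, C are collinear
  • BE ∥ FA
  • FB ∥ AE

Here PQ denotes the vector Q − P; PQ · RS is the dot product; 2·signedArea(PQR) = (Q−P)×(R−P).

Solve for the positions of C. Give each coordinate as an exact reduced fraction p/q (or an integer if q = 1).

1. C_x = 16/5  [F, D, C are collinear ∩ EC ⟂ FD]
2. C_y = -52/5  [F, D, C are collinear ∩ EC ⟂ FD]
   → C = (16/5, -52/5)

C = (16/5, -52/5)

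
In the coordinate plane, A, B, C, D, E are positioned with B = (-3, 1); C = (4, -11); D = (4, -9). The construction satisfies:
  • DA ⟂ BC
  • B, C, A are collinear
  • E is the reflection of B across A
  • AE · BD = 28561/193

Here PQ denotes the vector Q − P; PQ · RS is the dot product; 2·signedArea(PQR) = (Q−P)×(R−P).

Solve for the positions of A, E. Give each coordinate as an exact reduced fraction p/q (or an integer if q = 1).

1. A_x = 604/193  [B, C, A are collinear ∩ DA ⟂ BC]
2. A_y = -1835/193  [B, C, A are collinear ∩ DA ⟂ BC]
   → A = (604/193, -1835/193)
3. E_x = 1787/193  [E is the reflection of B across A]
4. E_y = -3863/193  [E is the reflection of B across A]
   → E = (1787/193, -3863/193)

A = (604/193, -1835/193)
E = (1787/193, -3863/193)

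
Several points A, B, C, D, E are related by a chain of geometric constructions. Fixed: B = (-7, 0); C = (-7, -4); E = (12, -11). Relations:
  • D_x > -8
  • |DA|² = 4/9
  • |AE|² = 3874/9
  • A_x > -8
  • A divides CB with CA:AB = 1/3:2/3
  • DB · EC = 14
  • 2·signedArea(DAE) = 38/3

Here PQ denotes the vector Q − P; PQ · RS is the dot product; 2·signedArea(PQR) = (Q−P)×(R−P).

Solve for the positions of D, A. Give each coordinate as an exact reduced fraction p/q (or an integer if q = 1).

1. A_x = -7  [A divides CB with CA:AB = 1/3:2/3]
2. A_y = -8/3  [A divides CB with CA:AB = 1/3:2/3]
   → A = (-7, -8/3)
3. D_x = -7  [DB · EC = 14 ∩ 2·signedArea(DAE) = 38/3]
4. D_y = -2  [DB · EC = 14 ∩ 2·signedArea(DAE) = 38/3]
   → D = (-7, -2)

A = (-7, -8/3)
D = (-7, -2)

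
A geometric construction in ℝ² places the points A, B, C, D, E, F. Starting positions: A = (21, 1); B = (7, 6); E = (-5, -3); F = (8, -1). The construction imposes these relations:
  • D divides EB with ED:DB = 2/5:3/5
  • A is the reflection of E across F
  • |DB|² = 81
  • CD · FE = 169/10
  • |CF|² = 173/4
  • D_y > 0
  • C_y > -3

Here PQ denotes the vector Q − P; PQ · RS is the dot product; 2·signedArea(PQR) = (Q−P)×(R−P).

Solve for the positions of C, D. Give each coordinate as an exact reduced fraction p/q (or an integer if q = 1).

C = (3/2, -2)
D = (-1/5, 3/5)

1. D_x = -1/5  [D divides EB with ED:DB = 2/5:3/5]
2. D_y = 3/5  [D divides EB with ED:DB = 2/5:3/5]
   → D = (-1/5, 3/5)
3. C_x = 3/2  [line 13·x + 2·y + -31/2 = 0 ∩ |CF|² = 173/4]
4. C_y = -2  [line 13·x + 2·y + -31/2 = 0 ∩ |CF|² = 173/4]
   → C = (3/2, -2)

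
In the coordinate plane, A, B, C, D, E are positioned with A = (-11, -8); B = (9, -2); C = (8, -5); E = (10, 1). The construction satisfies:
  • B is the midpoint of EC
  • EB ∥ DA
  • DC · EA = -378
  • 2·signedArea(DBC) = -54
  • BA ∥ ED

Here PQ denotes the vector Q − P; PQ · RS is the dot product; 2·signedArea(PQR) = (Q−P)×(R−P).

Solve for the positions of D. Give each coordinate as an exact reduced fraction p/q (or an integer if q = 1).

1. D_x = -10  [EB ∥ DA ∩ BA ∥ ED]
2. D_y = -5  [EB ∥ DA ∩ BA ∥ ED]
   → D = (-10, -5)

D = (-10, -5)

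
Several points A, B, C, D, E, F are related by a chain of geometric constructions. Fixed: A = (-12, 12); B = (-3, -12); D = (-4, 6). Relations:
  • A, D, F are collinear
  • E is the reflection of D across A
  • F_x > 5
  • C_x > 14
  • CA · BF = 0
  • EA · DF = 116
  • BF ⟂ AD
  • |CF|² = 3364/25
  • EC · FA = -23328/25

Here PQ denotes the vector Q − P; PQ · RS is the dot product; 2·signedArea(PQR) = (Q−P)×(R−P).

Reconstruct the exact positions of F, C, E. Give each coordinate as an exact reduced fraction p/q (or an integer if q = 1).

1. F_x = 132/25  [A, D, F are collinear ∩ BF ⟂ AD]
2. F_y = -24/25  [A, D, F are collinear ∩ BF ⟂ AD]
   → F = (132/25, -24/25)
3. C_x = 364/25  [line -207/25·x + -276/25·y + 828/25 = 0 ∩ |CF|² = 3364/25]
4. C_y = -198/25  [line -207/25·x + -276/25·y + 828/25 = 0 ∩ |CF|² = 3364/25]
   → C = (364/25, -198/25)
5. E_x = -20  [E is the reflection of D across A]
6. E_y = 18  [E is the reflection of D across A]
   → E = (-20, 18)

C = (364/25, -198/25)
E = (-20, 18)
F = (132/25, -24/25)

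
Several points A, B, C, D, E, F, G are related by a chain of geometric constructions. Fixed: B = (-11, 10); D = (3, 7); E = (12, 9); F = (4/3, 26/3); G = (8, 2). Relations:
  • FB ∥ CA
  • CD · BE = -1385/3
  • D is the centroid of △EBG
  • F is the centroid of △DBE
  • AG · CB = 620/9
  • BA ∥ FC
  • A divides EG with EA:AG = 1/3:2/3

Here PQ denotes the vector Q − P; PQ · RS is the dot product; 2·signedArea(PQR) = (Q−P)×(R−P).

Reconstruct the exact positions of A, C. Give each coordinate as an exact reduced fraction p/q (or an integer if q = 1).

A = (32/3, 20/3)
C = (23, 16/3)

1. A_x = 32/3  [A divides EG with EA:AG = 1/3:2/3]
2. A_y = 20/3  [A divides EG with EA:AG = 1/3:2/3]
   → A = (32/3, 20/3)
3. C_x = 23  [FB ∥ CA ∩ BA ∥ FC]
4. C_y = 16/3  [FB ∥ CA ∩ BA ∥ FC]
   → C = (23, 16/3)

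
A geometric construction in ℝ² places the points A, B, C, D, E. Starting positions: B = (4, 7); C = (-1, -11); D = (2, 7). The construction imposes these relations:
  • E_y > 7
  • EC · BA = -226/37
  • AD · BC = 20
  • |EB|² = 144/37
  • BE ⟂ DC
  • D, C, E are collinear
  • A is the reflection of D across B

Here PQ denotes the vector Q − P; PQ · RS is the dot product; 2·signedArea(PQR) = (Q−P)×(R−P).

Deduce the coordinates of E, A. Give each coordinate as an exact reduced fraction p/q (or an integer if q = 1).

A = (6, 7)
E = (76/37, 271/37)

1. E_x = 76/37  [D, C, E are collinear ∩ BE ⟂ DC]
2. E_y = 271/37  [D, C, E are collinear ∩ BE ⟂ DC]
   → E = (76/37, 271/37)
3. A_x = 6  [A is the reflection of D across B]
4. A_y = 7  [A is the reflection of D across B]
   → A = (6, 7)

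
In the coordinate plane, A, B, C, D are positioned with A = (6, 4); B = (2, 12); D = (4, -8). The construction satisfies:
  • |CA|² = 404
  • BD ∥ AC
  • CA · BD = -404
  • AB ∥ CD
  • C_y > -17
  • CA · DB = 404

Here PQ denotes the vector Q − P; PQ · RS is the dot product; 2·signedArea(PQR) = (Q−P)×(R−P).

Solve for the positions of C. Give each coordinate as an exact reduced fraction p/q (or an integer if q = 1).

1. C_x = 8  [AB ∥ CD ∩ BD ∥ AC]
2. C_y = -16  [AB ∥ CD ∩ BD ∥ AC]
   → C = (8, -16)

C = (8, -16)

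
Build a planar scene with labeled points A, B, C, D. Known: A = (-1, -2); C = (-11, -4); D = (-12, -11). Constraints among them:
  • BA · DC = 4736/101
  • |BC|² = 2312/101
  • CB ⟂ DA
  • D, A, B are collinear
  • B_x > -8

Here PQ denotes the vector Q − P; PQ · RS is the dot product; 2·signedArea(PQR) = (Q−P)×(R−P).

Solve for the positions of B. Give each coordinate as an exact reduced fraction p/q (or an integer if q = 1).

B = (-805/101, -778/101)

1. B_x = -805/101  [D, A, B are collinear ∩ CB ⟂ DA]
2. B_y = -778/101  [D, A, B are collinear ∩ CB ⟂ DA]
   → B = (-805/101, -778/101)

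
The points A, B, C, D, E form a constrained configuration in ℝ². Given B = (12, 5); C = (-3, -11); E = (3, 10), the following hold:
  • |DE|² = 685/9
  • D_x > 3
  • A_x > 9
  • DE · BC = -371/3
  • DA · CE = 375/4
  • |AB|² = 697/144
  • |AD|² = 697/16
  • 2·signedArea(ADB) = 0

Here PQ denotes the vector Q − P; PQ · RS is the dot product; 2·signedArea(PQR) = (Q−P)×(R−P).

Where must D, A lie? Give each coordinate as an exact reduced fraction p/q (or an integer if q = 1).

A = (10, 49/12)
D = (4, 4/3)

1. D_x = 4  [line 15·x + 16·y + -244/3 = 0 ∩ |DE|² = 685/9]
2. D_y = 4/3  [line 15·x + 16·y + -244/3 = 0 ∩ |DE|² = 685/9]
   → D = (4, 4/3)
3. A_x = 10  [DA · CE = 375/4 ∩ 2·signedArea(ADB) = 0]
4. A_y = 49/12  [DA · CE = 375/4 ∩ 2·signedArea(ADB) = 0]
   → A = (10, 49/12)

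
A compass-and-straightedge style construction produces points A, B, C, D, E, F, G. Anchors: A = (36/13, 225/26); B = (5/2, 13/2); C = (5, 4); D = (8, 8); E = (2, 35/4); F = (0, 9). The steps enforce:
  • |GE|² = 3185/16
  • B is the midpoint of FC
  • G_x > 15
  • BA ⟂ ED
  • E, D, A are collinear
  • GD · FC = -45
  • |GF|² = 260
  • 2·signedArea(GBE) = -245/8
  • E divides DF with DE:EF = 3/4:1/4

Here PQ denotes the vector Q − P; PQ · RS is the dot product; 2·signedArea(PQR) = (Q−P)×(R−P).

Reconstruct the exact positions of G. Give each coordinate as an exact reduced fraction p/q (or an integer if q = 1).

1. G_x = 16  [2·signedArea(GBE) = -245/8 ∩ GD · FC = -45]
2. G_y = 7  [2·signedArea(GBE) = -245/8 ∩ GD · FC = -45]
   → G = (16, 7)

G = (16, 7)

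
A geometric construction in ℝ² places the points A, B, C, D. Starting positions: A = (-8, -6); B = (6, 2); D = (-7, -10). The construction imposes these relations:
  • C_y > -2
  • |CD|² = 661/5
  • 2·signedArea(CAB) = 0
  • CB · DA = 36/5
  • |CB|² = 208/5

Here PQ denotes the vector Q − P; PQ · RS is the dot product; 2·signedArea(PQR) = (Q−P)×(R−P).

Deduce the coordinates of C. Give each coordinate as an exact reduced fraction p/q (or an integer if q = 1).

C = (2/5, -6/5)

1. C_x = 2/5  [2·signedArea(CAB) = 0 ∩ CB · DA = 36/5]
2. C_y = -6/5  [2·signedArea(CAB) = 0 ∩ CB · DA = 36/5]
   → C = (2/5, -6/5)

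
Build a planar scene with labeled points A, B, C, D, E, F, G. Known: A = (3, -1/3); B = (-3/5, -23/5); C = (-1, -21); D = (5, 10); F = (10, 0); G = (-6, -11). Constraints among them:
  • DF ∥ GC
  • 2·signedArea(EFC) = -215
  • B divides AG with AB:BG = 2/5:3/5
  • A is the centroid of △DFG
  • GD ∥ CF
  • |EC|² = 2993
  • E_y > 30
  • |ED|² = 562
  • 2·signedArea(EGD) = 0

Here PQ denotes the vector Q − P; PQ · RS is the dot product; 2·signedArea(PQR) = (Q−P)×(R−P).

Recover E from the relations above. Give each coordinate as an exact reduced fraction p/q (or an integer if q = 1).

E = (16, 31)

1. E_x = 16  [line -21·x + 11·y + -5 = 0 ∩ |ED|² = 562]
2. E_y = 31  [line -21·x + 11·y + -5 = 0 ∩ |ED|² = 562]
   → E = (16, 31)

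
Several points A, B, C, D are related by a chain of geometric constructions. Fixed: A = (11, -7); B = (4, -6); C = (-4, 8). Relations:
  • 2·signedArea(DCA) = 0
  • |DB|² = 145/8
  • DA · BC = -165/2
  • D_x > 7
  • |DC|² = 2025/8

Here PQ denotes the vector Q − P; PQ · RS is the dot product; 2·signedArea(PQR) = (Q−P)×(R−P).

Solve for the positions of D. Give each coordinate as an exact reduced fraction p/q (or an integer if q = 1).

D = (29/4, -13/4)

1. D_x = 29/4  [2·signedArea(DCA) = 0 ∩ DA · BC = -165/2]
2. D_y = -13/4  [2·signedArea(DCA) = 0 ∩ DA · BC = -165/2]
   → D = (29/4, -13/4)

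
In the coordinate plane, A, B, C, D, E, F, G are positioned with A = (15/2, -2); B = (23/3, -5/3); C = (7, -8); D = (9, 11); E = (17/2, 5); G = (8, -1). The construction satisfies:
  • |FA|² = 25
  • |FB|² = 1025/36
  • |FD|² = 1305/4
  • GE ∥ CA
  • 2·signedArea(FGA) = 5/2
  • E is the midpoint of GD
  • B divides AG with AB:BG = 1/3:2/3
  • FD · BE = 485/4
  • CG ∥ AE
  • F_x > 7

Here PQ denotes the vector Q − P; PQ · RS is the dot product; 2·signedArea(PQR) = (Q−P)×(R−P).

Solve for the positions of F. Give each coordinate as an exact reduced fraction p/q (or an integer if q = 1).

1. F_x = 15/2  [FD · BE = 485/4 ∩ 2·signedArea(FGA) = 5/2]
2. F_y = -7  [FD · BE = 485/4 ∩ 2·signedArea(FGA) = 5/2]
   → F = (15/2, -7)

F = (15/2, -7)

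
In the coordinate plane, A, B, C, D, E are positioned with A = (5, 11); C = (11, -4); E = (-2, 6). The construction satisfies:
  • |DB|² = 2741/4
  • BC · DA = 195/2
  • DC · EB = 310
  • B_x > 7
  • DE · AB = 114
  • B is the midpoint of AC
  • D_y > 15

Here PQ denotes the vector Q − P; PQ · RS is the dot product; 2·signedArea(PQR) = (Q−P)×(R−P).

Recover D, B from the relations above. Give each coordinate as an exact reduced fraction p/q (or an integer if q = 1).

B = (8, 7/2)
D = (-15, 16)

1. B_x = 8  [B is the midpoint of AC]
2. B_y = 7/2  [B is the midpoint of AC]
   → B = (8, 7/2)
3. D_x = -15  [DE · AB = 114 ∩ DC · EB = 310]
4. D_y = 16  [DE · AB = 114 ∩ DC · EB = 310]
   → D = (-15, 16)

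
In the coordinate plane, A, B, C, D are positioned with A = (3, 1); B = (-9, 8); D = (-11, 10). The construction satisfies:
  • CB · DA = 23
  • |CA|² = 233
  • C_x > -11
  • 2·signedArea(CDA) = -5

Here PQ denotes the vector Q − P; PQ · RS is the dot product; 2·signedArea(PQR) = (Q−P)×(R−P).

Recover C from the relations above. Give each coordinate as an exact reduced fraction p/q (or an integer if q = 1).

1. C_x = -10  [2·signedArea(CDA) = -5 ∩ CB · DA = 23]
2. C_y = 9  [2·signedArea(CDA) = -5 ∩ CB · DA = 23]
   → C = (-10, 9)

C = (-10, 9)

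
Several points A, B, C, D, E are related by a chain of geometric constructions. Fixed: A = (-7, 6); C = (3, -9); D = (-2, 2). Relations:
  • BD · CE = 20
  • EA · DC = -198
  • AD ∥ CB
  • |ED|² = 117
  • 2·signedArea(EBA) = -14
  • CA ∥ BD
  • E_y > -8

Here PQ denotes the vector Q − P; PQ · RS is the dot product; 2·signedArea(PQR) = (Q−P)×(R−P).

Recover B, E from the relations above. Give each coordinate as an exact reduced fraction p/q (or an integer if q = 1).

1. B_x = 8  [CA ∥ BD ∩ AD ∥ CB]
2. B_y = -13  [CA ∥ BD ∩ AD ∥ CB]
   → B = (8, -13)
3. E_x = 4  [2·signedArea(EBA) = -14 ∩ BD · CE = 20]
4. E_y = -7  [2·signedArea(EBA) = -14 ∩ BD · CE = 20]
   → E = (4, -7)

B = (8, -13)
E = (4, -7)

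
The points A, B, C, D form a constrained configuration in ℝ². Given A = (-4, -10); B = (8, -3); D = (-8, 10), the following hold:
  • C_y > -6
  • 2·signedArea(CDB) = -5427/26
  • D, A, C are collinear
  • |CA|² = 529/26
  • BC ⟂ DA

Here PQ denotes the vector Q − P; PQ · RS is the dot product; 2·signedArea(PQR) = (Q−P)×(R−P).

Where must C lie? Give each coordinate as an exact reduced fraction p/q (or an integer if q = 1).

1. C_x = -127/26  [D, A, C are collinear ∩ BC ⟂ DA]
2. C_y = -145/26  [D, A, C are collinear ∩ BC ⟂ DA]
   → C = (-127/26, -145/26)

C = (-127/26, -145/26)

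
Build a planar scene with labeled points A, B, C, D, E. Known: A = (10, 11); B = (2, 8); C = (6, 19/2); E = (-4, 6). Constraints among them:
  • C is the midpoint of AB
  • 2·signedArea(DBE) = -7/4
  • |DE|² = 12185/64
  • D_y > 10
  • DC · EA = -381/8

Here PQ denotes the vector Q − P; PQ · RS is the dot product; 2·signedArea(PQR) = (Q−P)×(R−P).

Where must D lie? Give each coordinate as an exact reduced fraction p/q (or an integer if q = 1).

1. D_x = 9  [2·signedArea(DBE) = -7/4 ∩ DC · EA = -381/8]
2. D_y = 85/8  [2·signedArea(DBE) = -7/4 ∩ DC · EA = -381/8]
   → D = (9, 85/8)

D = (9, 85/8)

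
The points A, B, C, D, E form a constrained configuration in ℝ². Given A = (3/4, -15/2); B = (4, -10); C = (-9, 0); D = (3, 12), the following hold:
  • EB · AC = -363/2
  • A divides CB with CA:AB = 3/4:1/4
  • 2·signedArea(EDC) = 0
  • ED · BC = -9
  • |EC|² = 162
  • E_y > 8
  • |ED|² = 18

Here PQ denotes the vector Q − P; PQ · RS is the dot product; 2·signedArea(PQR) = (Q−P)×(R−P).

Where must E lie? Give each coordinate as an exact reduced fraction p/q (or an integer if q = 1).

E = (0, 9)

1. E_x = 0  [2·signedArea(EDC) = 0 ∩ EB · AC = -363/2]
2. E_y = 9  [2·signedArea(EDC) = 0 ∩ EB · AC = -363/2]
   → E = (0, 9)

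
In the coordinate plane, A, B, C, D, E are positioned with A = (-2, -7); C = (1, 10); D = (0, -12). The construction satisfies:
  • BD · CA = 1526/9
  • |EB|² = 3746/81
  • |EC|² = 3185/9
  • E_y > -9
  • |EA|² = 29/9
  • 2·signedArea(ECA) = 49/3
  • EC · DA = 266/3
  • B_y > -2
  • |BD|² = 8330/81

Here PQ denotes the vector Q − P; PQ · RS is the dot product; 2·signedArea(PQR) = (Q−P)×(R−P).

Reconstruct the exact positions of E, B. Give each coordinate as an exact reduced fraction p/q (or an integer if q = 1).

1. E_x = -4/3  [2·signedArea(ECA) = 49/3 ∩ EC · DA = 266/3]
2. E_y = -26/3  [2·signedArea(ECA) = 49/3 ∩ EC · DA = 266/3]
   → E = (-4/3, -26/3)
3. B_x = -7/9  [line 3·x + 17·y + 310/9 = 0 ∩ |EB|² = 3746/81]
4. B_y = -17/9  [line 3·x + 17·y + 310/9 = 0 ∩ |EB|² = 3746/81]
   → B = (-7/9, -17/9)

B = (-7/9, -17/9)
E = (-4/3, -26/3)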